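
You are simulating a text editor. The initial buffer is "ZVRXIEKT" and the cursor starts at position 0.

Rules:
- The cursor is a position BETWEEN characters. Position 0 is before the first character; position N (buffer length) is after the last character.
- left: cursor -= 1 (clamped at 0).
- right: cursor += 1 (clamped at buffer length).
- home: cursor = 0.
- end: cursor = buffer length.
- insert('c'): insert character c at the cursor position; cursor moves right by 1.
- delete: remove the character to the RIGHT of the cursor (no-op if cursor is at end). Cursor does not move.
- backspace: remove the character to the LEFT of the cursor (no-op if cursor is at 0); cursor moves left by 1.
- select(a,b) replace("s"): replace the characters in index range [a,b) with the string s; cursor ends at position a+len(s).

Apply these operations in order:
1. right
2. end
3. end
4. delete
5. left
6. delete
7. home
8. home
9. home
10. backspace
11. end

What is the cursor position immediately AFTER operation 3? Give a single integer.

Answer: 8

Derivation:
After op 1 (right): buf='ZVRXIEKT' cursor=1
After op 2 (end): buf='ZVRXIEKT' cursor=8
After op 3 (end): buf='ZVRXIEKT' cursor=8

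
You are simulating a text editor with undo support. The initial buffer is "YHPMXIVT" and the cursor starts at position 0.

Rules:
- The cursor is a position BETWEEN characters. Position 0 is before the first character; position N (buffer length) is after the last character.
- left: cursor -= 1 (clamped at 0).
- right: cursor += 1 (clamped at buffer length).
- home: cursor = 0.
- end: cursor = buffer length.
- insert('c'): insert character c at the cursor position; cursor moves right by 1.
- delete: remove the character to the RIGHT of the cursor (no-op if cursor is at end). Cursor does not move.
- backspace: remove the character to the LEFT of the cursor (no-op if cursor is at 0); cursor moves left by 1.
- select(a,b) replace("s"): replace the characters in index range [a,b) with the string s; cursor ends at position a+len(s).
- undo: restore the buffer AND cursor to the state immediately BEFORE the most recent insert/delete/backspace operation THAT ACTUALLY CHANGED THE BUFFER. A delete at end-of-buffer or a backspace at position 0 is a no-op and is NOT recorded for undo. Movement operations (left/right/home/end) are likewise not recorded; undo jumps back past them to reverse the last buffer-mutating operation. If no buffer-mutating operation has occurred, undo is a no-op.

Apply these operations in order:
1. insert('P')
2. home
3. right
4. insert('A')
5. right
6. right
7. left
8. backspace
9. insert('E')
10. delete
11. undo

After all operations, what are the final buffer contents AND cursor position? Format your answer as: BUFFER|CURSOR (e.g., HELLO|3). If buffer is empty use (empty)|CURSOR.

Answer: PAEHPMXIVT|3

Derivation:
After op 1 (insert('P')): buf='PYHPMXIVT' cursor=1
After op 2 (home): buf='PYHPMXIVT' cursor=0
After op 3 (right): buf='PYHPMXIVT' cursor=1
After op 4 (insert('A')): buf='PAYHPMXIVT' cursor=2
After op 5 (right): buf='PAYHPMXIVT' cursor=3
After op 6 (right): buf='PAYHPMXIVT' cursor=4
After op 7 (left): buf='PAYHPMXIVT' cursor=3
After op 8 (backspace): buf='PAHPMXIVT' cursor=2
After op 9 (insert('E')): buf='PAEHPMXIVT' cursor=3
After op 10 (delete): buf='PAEPMXIVT' cursor=3
After op 11 (undo): buf='PAEHPMXIVT' cursor=3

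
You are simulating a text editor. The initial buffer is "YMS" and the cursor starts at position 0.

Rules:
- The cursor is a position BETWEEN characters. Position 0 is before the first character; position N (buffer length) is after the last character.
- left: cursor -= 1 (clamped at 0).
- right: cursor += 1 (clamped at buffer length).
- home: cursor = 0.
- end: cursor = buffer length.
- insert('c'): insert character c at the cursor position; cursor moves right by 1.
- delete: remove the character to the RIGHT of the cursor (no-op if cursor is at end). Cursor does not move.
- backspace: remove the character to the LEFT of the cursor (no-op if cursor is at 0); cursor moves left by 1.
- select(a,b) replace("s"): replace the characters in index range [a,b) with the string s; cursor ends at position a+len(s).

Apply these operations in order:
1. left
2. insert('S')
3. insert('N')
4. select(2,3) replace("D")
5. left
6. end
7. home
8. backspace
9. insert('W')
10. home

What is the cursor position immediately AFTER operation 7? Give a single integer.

After op 1 (left): buf='YMS' cursor=0
After op 2 (insert('S')): buf='SYMS' cursor=1
After op 3 (insert('N')): buf='SNYMS' cursor=2
After op 4 (select(2,3) replace("D")): buf='SNDMS' cursor=3
After op 5 (left): buf='SNDMS' cursor=2
After op 6 (end): buf='SNDMS' cursor=5
After op 7 (home): buf='SNDMS' cursor=0

Answer: 0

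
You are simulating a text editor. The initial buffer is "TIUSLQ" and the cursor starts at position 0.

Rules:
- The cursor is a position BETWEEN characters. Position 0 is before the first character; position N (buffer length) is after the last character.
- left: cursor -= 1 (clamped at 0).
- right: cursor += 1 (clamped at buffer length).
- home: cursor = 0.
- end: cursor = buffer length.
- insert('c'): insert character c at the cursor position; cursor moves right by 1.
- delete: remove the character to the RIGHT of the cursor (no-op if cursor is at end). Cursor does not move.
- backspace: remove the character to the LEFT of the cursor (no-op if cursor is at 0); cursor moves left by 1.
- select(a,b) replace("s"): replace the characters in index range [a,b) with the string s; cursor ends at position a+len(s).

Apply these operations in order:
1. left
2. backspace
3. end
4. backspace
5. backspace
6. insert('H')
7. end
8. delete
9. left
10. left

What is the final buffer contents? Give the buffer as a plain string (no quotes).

Answer: TIUSH

Derivation:
After op 1 (left): buf='TIUSLQ' cursor=0
After op 2 (backspace): buf='TIUSLQ' cursor=0
After op 3 (end): buf='TIUSLQ' cursor=6
After op 4 (backspace): buf='TIUSL' cursor=5
After op 5 (backspace): buf='TIUS' cursor=4
After op 6 (insert('H')): buf='TIUSH' cursor=5
After op 7 (end): buf='TIUSH' cursor=5
After op 8 (delete): buf='TIUSH' cursor=5
After op 9 (left): buf='TIUSH' cursor=4
After op 10 (left): buf='TIUSH' cursor=3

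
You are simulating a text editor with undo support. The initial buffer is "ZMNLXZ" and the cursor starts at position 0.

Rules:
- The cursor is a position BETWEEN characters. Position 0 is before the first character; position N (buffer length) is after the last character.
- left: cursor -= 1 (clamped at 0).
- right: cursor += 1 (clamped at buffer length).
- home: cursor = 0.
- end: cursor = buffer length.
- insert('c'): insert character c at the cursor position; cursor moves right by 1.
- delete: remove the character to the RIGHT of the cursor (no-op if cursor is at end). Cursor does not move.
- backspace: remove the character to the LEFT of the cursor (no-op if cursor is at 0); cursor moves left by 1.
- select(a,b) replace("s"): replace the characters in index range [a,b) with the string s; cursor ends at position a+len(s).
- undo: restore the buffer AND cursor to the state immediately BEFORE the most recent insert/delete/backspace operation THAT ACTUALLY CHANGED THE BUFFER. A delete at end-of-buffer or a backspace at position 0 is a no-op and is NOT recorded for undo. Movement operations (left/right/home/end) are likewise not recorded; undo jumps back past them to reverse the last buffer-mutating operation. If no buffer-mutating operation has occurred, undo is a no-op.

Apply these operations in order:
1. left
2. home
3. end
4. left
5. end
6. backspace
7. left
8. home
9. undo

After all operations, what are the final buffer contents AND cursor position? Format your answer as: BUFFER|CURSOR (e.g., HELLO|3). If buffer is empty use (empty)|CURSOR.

Answer: ZMNLXZ|6

Derivation:
After op 1 (left): buf='ZMNLXZ' cursor=0
After op 2 (home): buf='ZMNLXZ' cursor=0
After op 3 (end): buf='ZMNLXZ' cursor=6
After op 4 (left): buf='ZMNLXZ' cursor=5
After op 5 (end): buf='ZMNLXZ' cursor=6
After op 6 (backspace): buf='ZMNLX' cursor=5
After op 7 (left): buf='ZMNLX' cursor=4
After op 8 (home): buf='ZMNLX' cursor=0
After op 9 (undo): buf='ZMNLXZ' cursor=6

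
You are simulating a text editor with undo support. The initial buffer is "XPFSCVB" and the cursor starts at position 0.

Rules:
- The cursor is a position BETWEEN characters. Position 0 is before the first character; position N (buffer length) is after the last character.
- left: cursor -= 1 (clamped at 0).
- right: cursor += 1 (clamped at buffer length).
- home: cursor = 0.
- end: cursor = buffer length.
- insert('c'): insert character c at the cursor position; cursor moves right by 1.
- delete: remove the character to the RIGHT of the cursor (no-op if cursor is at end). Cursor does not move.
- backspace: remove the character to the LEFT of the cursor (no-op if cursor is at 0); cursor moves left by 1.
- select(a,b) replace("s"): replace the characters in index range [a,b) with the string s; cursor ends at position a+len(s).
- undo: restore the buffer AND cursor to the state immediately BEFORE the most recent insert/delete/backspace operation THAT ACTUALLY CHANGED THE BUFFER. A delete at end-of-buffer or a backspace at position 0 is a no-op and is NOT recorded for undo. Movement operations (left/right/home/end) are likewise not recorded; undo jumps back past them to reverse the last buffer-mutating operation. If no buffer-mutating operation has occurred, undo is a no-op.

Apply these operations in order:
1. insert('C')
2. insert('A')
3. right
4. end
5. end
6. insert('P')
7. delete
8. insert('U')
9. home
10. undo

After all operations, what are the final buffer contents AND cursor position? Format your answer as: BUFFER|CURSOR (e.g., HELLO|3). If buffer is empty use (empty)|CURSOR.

Answer: CAXPFSCVBP|10

Derivation:
After op 1 (insert('C')): buf='CXPFSCVB' cursor=1
After op 2 (insert('A')): buf='CAXPFSCVB' cursor=2
After op 3 (right): buf='CAXPFSCVB' cursor=3
After op 4 (end): buf='CAXPFSCVB' cursor=9
After op 5 (end): buf='CAXPFSCVB' cursor=9
After op 6 (insert('P')): buf='CAXPFSCVBP' cursor=10
After op 7 (delete): buf='CAXPFSCVBP' cursor=10
After op 8 (insert('U')): buf='CAXPFSCVBPU' cursor=11
After op 9 (home): buf='CAXPFSCVBPU' cursor=0
After op 10 (undo): buf='CAXPFSCVBP' cursor=10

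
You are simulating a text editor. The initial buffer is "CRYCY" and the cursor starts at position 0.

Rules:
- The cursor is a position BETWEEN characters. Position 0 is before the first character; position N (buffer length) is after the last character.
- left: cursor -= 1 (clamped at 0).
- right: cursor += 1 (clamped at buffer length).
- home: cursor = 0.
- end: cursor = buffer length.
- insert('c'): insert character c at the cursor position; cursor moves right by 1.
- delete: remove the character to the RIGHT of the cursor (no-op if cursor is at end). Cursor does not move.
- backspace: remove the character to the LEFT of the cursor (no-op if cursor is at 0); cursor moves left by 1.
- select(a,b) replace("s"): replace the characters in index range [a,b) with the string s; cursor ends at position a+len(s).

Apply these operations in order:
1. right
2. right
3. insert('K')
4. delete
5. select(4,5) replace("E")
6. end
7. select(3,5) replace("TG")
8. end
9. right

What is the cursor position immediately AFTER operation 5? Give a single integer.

Answer: 5

Derivation:
After op 1 (right): buf='CRYCY' cursor=1
After op 2 (right): buf='CRYCY' cursor=2
After op 3 (insert('K')): buf='CRKYCY' cursor=3
After op 4 (delete): buf='CRKCY' cursor=3
After op 5 (select(4,5) replace("E")): buf='CRKCE' cursor=5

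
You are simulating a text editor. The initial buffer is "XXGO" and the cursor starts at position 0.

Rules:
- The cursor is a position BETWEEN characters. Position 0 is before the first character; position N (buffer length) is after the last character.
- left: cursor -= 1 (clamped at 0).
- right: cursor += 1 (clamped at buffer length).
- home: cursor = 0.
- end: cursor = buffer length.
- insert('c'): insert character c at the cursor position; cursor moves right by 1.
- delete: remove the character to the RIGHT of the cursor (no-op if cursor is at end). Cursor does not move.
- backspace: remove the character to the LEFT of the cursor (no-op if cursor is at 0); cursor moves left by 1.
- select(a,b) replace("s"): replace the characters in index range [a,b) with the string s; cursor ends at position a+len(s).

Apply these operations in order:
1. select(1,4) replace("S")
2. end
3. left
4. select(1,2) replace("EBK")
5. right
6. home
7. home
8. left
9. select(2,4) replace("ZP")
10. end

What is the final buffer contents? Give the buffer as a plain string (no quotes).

After op 1 (select(1,4) replace("S")): buf='XS' cursor=2
After op 2 (end): buf='XS' cursor=2
After op 3 (left): buf='XS' cursor=1
After op 4 (select(1,2) replace("EBK")): buf='XEBK' cursor=4
After op 5 (right): buf='XEBK' cursor=4
After op 6 (home): buf='XEBK' cursor=0
After op 7 (home): buf='XEBK' cursor=0
After op 8 (left): buf='XEBK' cursor=0
After op 9 (select(2,4) replace("ZP")): buf='XEZP' cursor=4
After op 10 (end): buf='XEZP' cursor=4

Answer: XEZP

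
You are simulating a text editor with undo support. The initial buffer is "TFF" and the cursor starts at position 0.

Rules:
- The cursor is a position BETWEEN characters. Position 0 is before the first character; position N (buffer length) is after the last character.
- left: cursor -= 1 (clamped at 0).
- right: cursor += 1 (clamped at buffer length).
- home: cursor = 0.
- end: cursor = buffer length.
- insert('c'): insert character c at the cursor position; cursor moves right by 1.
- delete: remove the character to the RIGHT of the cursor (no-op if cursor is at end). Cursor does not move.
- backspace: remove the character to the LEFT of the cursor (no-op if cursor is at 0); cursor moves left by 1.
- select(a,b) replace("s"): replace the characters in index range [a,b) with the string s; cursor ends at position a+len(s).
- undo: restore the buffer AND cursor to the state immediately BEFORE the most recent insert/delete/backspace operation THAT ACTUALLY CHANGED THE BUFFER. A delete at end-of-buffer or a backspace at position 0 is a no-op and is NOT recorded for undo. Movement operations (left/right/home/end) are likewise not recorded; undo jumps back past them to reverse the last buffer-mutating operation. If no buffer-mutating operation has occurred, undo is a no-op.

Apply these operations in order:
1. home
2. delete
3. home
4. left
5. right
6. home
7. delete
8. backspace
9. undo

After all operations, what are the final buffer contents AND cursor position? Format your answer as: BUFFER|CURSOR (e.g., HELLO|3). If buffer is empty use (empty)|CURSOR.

Answer: FF|0

Derivation:
After op 1 (home): buf='TFF' cursor=0
After op 2 (delete): buf='FF' cursor=0
After op 3 (home): buf='FF' cursor=0
After op 4 (left): buf='FF' cursor=0
After op 5 (right): buf='FF' cursor=1
After op 6 (home): buf='FF' cursor=0
After op 7 (delete): buf='F' cursor=0
After op 8 (backspace): buf='F' cursor=0
After op 9 (undo): buf='FF' cursor=0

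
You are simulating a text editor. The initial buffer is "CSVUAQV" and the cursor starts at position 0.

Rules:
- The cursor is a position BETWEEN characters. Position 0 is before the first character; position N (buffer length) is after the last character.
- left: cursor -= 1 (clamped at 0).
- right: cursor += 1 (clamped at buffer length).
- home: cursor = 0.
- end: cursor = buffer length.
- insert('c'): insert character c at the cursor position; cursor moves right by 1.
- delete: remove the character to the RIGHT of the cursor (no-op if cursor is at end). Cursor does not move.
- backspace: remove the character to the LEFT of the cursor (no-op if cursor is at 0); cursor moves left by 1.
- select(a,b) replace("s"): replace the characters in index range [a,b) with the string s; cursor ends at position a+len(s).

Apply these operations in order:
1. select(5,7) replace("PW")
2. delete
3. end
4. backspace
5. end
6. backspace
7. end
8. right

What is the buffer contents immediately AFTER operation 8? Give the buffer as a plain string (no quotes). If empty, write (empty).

Answer: CSVUA

Derivation:
After op 1 (select(5,7) replace("PW")): buf='CSVUAPW' cursor=7
After op 2 (delete): buf='CSVUAPW' cursor=7
After op 3 (end): buf='CSVUAPW' cursor=7
After op 4 (backspace): buf='CSVUAP' cursor=6
After op 5 (end): buf='CSVUAP' cursor=6
After op 6 (backspace): buf='CSVUA' cursor=5
After op 7 (end): buf='CSVUA' cursor=5
After op 8 (right): buf='CSVUA' cursor=5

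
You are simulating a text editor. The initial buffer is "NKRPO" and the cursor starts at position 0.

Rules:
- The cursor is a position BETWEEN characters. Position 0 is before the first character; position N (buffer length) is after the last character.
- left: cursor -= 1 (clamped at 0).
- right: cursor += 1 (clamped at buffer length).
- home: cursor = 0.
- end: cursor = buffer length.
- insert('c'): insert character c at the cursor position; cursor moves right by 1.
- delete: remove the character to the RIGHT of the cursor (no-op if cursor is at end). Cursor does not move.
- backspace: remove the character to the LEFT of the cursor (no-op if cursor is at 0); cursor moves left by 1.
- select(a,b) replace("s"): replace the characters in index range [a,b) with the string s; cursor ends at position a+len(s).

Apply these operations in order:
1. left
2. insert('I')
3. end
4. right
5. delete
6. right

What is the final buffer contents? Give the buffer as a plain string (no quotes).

Answer: INKRPO

Derivation:
After op 1 (left): buf='NKRPO' cursor=0
After op 2 (insert('I')): buf='INKRPO' cursor=1
After op 3 (end): buf='INKRPO' cursor=6
After op 4 (right): buf='INKRPO' cursor=6
After op 5 (delete): buf='INKRPO' cursor=6
After op 6 (right): buf='INKRPO' cursor=6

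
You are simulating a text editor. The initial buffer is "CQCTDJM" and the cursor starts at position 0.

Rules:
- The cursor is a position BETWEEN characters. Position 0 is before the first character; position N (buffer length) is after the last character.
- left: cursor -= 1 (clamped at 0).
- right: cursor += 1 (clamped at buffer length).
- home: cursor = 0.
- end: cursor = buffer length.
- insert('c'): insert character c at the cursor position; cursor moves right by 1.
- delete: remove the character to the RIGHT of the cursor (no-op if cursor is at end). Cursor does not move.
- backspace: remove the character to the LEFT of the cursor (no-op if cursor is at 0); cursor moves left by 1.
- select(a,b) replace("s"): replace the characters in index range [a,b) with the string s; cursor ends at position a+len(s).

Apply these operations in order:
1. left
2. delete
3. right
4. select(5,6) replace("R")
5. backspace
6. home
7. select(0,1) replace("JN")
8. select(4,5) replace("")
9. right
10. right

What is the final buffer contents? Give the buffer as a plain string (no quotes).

After op 1 (left): buf='CQCTDJM' cursor=0
After op 2 (delete): buf='QCTDJM' cursor=0
After op 3 (right): buf='QCTDJM' cursor=1
After op 4 (select(5,6) replace("R")): buf='QCTDJR' cursor=6
After op 5 (backspace): buf='QCTDJ' cursor=5
After op 6 (home): buf='QCTDJ' cursor=0
After op 7 (select(0,1) replace("JN")): buf='JNCTDJ' cursor=2
After op 8 (select(4,5) replace("")): buf='JNCTJ' cursor=4
After op 9 (right): buf='JNCTJ' cursor=5
After op 10 (right): buf='JNCTJ' cursor=5

Answer: JNCTJ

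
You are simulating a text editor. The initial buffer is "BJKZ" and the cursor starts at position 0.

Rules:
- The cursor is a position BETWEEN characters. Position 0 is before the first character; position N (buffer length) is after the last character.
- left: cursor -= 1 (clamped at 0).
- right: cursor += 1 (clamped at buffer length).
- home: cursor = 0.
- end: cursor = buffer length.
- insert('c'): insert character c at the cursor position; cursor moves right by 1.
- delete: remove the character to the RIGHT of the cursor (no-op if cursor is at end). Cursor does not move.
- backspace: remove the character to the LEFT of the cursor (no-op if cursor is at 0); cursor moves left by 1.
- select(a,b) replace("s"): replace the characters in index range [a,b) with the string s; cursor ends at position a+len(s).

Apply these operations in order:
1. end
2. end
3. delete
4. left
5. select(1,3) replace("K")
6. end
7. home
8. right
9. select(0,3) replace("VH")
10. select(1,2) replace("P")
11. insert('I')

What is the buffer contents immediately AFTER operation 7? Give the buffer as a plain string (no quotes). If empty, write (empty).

Answer: BKZ

Derivation:
After op 1 (end): buf='BJKZ' cursor=4
After op 2 (end): buf='BJKZ' cursor=4
After op 3 (delete): buf='BJKZ' cursor=4
After op 4 (left): buf='BJKZ' cursor=3
After op 5 (select(1,3) replace("K")): buf='BKZ' cursor=2
After op 6 (end): buf='BKZ' cursor=3
After op 7 (home): buf='BKZ' cursor=0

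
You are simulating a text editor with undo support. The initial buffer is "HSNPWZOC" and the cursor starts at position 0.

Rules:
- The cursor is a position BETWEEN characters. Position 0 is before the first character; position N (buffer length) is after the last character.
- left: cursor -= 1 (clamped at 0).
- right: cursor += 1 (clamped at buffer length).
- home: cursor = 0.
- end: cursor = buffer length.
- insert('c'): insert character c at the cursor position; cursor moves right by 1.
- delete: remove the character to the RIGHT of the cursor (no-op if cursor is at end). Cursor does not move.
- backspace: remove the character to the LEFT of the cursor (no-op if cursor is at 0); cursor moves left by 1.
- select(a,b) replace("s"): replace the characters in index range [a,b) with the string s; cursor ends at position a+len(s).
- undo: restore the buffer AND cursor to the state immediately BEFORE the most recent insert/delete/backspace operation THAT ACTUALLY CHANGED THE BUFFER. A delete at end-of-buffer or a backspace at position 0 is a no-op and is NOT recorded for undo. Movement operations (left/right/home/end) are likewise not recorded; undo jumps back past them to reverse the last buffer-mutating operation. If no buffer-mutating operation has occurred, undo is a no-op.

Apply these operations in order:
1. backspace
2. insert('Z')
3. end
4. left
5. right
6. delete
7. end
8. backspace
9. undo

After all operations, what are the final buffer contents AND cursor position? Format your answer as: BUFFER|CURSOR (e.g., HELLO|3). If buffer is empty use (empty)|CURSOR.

After op 1 (backspace): buf='HSNPWZOC' cursor=0
After op 2 (insert('Z')): buf='ZHSNPWZOC' cursor=1
After op 3 (end): buf='ZHSNPWZOC' cursor=9
After op 4 (left): buf='ZHSNPWZOC' cursor=8
After op 5 (right): buf='ZHSNPWZOC' cursor=9
After op 6 (delete): buf='ZHSNPWZOC' cursor=9
After op 7 (end): buf='ZHSNPWZOC' cursor=9
After op 8 (backspace): buf='ZHSNPWZO' cursor=8
After op 9 (undo): buf='ZHSNPWZOC' cursor=9

Answer: ZHSNPWZOC|9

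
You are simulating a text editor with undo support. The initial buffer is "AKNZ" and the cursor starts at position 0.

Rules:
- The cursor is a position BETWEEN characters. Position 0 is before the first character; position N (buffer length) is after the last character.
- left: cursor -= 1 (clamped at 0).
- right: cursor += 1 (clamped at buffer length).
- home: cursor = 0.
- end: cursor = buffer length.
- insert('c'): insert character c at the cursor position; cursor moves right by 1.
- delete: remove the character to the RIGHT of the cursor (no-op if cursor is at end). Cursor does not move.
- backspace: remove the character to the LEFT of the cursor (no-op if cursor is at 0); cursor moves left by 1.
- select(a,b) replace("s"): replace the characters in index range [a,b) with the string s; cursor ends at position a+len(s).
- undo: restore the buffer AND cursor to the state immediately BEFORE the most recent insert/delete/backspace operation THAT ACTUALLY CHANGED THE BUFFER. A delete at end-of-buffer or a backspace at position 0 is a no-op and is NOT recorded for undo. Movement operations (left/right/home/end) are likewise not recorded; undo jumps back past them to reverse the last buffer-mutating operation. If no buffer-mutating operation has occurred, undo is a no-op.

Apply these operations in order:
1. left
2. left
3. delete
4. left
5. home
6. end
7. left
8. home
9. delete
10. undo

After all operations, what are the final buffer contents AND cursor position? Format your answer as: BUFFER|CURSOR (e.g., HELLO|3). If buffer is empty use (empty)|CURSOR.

Answer: KNZ|0

Derivation:
After op 1 (left): buf='AKNZ' cursor=0
After op 2 (left): buf='AKNZ' cursor=0
After op 3 (delete): buf='KNZ' cursor=0
After op 4 (left): buf='KNZ' cursor=0
After op 5 (home): buf='KNZ' cursor=0
After op 6 (end): buf='KNZ' cursor=3
After op 7 (left): buf='KNZ' cursor=2
After op 8 (home): buf='KNZ' cursor=0
After op 9 (delete): buf='NZ' cursor=0
After op 10 (undo): buf='KNZ' cursor=0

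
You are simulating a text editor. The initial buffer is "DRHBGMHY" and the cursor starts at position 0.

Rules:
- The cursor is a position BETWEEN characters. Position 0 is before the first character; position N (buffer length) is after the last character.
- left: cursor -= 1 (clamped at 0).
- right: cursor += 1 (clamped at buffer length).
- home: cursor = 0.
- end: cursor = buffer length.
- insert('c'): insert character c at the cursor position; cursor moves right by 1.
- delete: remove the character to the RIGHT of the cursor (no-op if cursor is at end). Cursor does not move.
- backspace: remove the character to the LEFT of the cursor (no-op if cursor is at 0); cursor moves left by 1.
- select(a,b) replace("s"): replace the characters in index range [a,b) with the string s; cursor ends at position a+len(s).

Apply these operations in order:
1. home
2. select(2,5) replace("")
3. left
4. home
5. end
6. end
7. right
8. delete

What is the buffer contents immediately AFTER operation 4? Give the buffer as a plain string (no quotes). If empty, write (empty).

After op 1 (home): buf='DRHBGMHY' cursor=0
After op 2 (select(2,5) replace("")): buf='DRMHY' cursor=2
After op 3 (left): buf='DRMHY' cursor=1
After op 4 (home): buf='DRMHY' cursor=0

Answer: DRMHY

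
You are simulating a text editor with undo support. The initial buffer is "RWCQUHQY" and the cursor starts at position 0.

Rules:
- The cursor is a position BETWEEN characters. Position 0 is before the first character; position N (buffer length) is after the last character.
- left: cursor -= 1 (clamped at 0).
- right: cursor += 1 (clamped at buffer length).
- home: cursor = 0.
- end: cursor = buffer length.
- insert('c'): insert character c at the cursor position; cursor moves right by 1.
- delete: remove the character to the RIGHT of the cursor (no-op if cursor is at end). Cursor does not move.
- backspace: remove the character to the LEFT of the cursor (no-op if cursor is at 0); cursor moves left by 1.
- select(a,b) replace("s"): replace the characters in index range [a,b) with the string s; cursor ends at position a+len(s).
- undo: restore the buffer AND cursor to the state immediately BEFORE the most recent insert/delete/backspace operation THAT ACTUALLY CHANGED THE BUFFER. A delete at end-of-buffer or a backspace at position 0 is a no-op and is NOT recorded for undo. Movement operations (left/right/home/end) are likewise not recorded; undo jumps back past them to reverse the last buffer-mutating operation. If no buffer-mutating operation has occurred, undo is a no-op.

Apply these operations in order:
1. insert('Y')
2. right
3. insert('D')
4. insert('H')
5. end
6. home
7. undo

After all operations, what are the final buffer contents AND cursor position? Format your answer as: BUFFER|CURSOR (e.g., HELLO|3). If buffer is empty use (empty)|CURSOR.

Answer: YRDWCQUHQY|3

Derivation:
After op 1 (insert('Y')): buf='YRWCQUHQY' cursor=1
After op 2 (right): buf='YRWCQUHQY' cursor=2
After op 3 (insert('D')): buf='YRDWCQUHQY' cursor=3
After op 4 (insert('H')): buf='YRDHWCQUHQY' cursor=4
After op 5 (end): buf='YRDHWCQUHQY' cursor=11
After op 6 (home): buf='YRDHWCQUHQY' cursor=0
After op 7 (undo): buf='YRDWCQUHQY' cursor=3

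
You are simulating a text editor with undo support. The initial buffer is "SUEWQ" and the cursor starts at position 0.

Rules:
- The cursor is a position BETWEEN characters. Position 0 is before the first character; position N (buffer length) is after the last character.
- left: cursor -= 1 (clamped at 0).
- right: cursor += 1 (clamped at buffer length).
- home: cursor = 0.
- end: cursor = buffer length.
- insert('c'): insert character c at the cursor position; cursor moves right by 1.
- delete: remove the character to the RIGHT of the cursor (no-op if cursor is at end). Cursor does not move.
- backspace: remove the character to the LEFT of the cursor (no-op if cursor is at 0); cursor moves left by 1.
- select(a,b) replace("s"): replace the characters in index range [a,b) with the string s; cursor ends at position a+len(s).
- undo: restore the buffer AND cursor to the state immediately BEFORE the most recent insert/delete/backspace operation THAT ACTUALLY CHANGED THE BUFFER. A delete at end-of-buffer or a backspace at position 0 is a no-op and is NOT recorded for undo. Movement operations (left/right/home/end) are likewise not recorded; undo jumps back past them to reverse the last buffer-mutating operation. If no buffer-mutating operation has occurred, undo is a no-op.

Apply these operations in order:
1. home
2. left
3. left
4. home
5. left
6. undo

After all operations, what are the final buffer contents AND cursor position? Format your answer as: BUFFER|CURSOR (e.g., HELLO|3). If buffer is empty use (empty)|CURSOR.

Answer: SUEWQ|0

Derivation:
After op 1 (home): buf='SUEWQ' cursor=0
After op 2 (left): buf='SUEWQ' cursor=0
After op 3 (left): buf='SUEWQ' cursor=0
After op 4 (home): buf='SUEWQ' cursor=0
After op 5 (left): buf='SUEWQ' cursor=0
After op 6 (undo): buf='SUEWQ' cursor=0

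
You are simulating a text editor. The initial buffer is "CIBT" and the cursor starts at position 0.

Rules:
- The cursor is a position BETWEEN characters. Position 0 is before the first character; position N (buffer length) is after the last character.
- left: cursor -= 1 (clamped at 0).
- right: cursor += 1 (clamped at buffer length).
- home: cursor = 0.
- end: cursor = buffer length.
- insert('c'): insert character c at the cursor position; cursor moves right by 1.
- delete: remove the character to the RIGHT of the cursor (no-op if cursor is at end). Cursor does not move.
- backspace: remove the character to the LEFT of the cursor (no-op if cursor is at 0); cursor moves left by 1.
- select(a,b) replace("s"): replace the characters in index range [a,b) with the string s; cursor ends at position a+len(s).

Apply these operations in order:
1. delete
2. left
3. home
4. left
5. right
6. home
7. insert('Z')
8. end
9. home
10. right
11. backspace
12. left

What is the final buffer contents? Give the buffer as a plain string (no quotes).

Answer: IBT

Derivation:
After op 1 (delete): buf='IBT' cursor=0
After op 2 (left): buf='IBT' cursor=0
After op 3 (home): buf='IBT' cursor=0
After op 4 (left): buf='IBT' cursor=0
After op 5 (right): buf='IBT' cursor=1
After op 6 (home): buf='IBT' cursor=0
After op 7 (insert('Z')): buf='ZIBT' cursor=1
After op 8 (end): buf='ZIBT' cursor=4
After op 9 (home): buf='ZIBT' cursor=0
After op 10 (right): buf='ZIBT' cursor=1
After op 11 (backspace): buf='IBT' cursor=0
After op 12 (left): buf='IBT' cursor=0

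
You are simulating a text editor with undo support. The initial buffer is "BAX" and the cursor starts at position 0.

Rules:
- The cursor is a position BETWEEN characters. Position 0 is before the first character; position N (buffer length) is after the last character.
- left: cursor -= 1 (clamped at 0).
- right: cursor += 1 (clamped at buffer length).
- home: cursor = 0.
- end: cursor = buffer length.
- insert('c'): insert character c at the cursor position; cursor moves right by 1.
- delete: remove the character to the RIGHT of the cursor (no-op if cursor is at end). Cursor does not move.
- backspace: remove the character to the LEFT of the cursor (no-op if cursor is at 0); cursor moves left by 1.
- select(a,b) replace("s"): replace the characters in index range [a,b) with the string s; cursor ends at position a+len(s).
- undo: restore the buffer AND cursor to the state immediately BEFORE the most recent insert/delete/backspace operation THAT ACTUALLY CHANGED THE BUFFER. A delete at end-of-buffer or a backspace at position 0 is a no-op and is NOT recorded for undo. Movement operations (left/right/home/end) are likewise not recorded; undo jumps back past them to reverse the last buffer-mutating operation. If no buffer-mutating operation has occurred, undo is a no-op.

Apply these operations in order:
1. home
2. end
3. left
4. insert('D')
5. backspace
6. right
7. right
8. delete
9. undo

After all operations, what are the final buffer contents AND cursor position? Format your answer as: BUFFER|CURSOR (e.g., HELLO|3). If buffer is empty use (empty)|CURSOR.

Answer: BADX|3

Derivation:
After op 1 (home): buf='BAX' cursor=0
After op 2 (end): buf='BAX' cursor=3
After op 3 (left): buf='BAX' cursor=2
After op 4 (insert('D')): buf='BADX' cursor=3
After op 5 (backspace): buf='BAX' cursor=2
After op 6 (right): buf='BAX' cursor=3
After op 7 (right): buf='BAX' cursor=3
After op 8 (delete): buf='BAX' cursor=3
After op 9 (undo): buf='BADX' cursor=3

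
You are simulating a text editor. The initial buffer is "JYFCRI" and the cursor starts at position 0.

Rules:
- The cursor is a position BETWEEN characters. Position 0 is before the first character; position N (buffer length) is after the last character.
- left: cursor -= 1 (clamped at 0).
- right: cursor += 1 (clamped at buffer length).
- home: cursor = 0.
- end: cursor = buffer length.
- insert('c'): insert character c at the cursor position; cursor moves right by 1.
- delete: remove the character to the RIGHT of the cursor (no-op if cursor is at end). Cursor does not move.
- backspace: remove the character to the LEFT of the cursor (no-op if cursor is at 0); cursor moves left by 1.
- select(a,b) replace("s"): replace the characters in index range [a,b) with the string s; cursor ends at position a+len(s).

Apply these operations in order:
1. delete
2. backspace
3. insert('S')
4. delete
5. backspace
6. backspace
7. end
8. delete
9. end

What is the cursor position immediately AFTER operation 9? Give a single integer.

Answer: 4

Derivation:
After op 1 (delete): buf='YFCRI' cursor=0
After op 2 (backspace): buf='YFCRI' cursor=0
After op 3 (insert('S')): buf='SYFCRI' cursor=1
After op 4 (delete): buf='SFCRI' cursor=1
After op 5 (backspace): buf='FCRI' cursor=0
After op 6 (backspace): buf='FCRI' cursor=0
After op 7 (end): buf='FCRI' cursor=4
After op 8 (delete): buf='FCRI' cursor=4
After op 9 (end): buf='FCRI' cursor=4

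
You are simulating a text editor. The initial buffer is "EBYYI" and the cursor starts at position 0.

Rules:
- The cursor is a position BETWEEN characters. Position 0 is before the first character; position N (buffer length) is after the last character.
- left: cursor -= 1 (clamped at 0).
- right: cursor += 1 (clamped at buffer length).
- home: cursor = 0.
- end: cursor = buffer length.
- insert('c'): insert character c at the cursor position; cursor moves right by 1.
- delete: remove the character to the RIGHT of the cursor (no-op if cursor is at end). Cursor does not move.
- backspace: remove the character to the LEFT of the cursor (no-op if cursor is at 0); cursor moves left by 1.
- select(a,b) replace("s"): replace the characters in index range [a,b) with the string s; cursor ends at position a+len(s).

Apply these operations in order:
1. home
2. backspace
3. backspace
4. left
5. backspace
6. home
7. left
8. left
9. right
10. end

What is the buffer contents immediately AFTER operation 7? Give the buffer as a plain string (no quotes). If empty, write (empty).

After op 1 (home): buf='EBYYI' cursor=0
After op 2 (backspace): buf='EBYYI' cursor=0
After op 3 (backspace): buf='EBYYI' cursor=0
After op 4 (left): buf='EBYYI' cursor=0
After op 5 (backspace): buf='EBYYI' cursor=0
After op 6 (home): buf='EBYYI' cursor=0
After op 7 (left): buf='EBYYI' cursor=0

Answer: EBYYI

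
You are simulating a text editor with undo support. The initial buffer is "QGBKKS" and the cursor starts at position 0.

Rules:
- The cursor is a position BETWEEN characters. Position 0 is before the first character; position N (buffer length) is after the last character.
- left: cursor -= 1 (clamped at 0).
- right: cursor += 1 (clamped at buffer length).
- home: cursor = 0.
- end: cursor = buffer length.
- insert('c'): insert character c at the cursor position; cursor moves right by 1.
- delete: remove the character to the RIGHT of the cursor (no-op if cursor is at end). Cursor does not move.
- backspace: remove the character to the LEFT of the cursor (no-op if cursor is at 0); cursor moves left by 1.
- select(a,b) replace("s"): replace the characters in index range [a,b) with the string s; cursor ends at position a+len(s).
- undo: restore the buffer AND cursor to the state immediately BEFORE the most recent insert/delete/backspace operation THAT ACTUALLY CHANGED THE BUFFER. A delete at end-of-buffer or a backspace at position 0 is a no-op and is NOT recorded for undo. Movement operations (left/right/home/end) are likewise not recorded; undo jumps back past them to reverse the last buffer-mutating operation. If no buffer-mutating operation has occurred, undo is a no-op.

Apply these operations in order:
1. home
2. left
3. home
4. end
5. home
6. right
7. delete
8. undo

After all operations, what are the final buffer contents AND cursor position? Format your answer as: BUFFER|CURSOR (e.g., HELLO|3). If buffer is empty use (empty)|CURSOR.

After op 1 (home): buf='QGBKKS' cursor=0
After op 2 (left): buf='QGBKKS' cursor=0
After op 3 (home): buf='QGBKKS' cursor=0
After op 4 (end): buf='QGBKKS' cursor=6
After op 5 (home): buf='QGBKKS' cursor=0
After op 6 (right): buf='QGBKKS' cursor=1
After op 7 (delete): buf='QBKKS' cursor=1
After op 8 (undo): buf='QGBKKS' cursor=1

Answer: QGBKKS|1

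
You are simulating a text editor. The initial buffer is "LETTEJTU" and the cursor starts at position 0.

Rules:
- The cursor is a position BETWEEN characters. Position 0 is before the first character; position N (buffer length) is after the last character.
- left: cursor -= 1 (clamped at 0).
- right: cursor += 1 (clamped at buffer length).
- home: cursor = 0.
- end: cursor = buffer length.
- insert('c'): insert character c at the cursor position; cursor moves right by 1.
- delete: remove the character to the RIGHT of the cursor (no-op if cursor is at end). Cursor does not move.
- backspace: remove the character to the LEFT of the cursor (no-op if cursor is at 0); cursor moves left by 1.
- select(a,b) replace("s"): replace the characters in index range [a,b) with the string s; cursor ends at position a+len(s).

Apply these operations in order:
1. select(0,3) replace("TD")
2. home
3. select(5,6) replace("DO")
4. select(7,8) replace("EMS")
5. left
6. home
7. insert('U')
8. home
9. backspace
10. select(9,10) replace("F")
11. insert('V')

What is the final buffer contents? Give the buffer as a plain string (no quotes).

After op 1 (select(0,3) replace("TD")): buf='TDTEJTU' cursor=2
After op 2 (home): buf='TDTEJTU' cursor=0
After op 3 (select(5,6) replace("DO")): buf='TDTEJDOU' cursor=7
After op 4 (select(7,8) replace("EMS")): buf='TDTEJDOEMS' cursor=10
After op 5 (left): buf='TDTEJDOEMS' cursor=9
After op 6 (home): buf='TDTEJDOEMS' cursor=0
After op 7 (insert('U')): buf='UTDTEJDOEMS' cursor=1
After op 8 (home): buf='UTDTEJDOEMS' cursor=0
After op 9 (backspace): buf='UTDTEJDOEMS' cursor=0
After op 10 (select(9,10) replace("F")): buf='UTDTEJDOEFS' cursor=10
After op 11 (insert('V')): buf='UTDTEJDOEFVS' cursor=11

Answer: UTDTEJDOEFVS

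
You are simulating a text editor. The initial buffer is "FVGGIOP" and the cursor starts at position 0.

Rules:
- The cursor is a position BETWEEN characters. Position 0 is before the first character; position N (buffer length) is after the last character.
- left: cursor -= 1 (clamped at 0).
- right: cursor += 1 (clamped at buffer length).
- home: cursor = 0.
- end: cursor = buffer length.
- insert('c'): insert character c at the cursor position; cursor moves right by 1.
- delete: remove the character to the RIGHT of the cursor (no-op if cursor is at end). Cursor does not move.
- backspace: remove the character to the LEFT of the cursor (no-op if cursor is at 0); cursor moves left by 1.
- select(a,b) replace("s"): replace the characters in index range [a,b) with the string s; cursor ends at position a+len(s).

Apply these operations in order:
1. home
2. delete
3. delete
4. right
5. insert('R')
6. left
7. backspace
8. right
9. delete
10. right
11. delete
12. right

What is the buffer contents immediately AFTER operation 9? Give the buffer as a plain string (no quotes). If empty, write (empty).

After op 1 (home): buf='FVGGIOP' cursor=0
After op 2 (delete): buf='VGGIOP' cursor=0
After op 3 (delete): buf='GGIOP' cursor=0
After op 4 (right): buf='GGIOP' cursor=1
After op 5 (insert('R')): buf='GRGIOP' cursor=2
After op 6 (left): buf='GRGIOP' cursor=1
After op 7 (backspace): buf='RGIOP' cursor=0
After op 8 (right): buf='RGIOP' cursor=1
After op 9 (delete): buf='RIOP' cursor=1

Answer: RIOP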